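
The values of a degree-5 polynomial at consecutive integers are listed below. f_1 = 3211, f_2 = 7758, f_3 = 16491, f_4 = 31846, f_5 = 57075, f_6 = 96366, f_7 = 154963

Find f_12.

4547  8733  15355  25229  39291  58597
4186  6622  9874  14062  19306
2436  3252  4188  5244
816  936  1056
120  120
The fifth differences are constant (120).
1056 + 120 = 1176;  5244 + 1176 = 6420;  19306 + 6420 = 25726;  58597 + 25726 = 84323;  154963 + 84323 = 239286
1176 + 120 = 1296;  6420 + 1296 = 7716;  25726 + 7716 = 33442;  84323 + 33442 = 117765;  239286 + 117765 = 357051
1296 + 120 = 1416;  7716 + 1416 = 9132;  33442 + 9132 = 42574;  117765 + 42574 = 160339;  357051 + 160339 = 517390
1416 + 120 = 1536;  9132 + 1536 = 10668;  42574 + 10668 = 53242;  160339 + 53242 = 213581;  517390 + 213581 = 730971
1536 + 120 = 1656;  10668 + 1656 = 12324;  53242 + 12324 = 65566;  213581 + 65566 = 279147;  730971 + 279147 = 1010118

1010118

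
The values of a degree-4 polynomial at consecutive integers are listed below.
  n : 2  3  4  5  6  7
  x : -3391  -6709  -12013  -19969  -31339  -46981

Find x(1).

-1489

D1: -3318, -5304, -7956, -11370, -15642
D2: -1986, -2652, -3414, -4272
D3: -666, -762, -858
D4: -96, -96
The fourth differences are constant at -96.
Work back: -666 + 96 = -570;  -1986 + 570 = -1416;  -3318 + 1416 = -1902;  -3391 + 1902 = -1489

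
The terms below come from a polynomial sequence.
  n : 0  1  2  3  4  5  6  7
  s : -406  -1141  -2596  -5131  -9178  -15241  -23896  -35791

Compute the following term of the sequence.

First differences: -735 , -1455 , -2535 , -4047 , -6063 , -8655 , -11895
Second differences: -720 , -1080 , -1512 , -2016 , -2592 , -3240
Third differences: -360 , -432 , -504 , -576 , -648
Fourth differences: -72 , -72 , -72 , -72
The fourth differences are constant (-72).
-648 − 72 = -720;  -3240 − 720 = -3960;  -11895 − 3960 = -15855;  -35791 − 15855 = -51646

-51646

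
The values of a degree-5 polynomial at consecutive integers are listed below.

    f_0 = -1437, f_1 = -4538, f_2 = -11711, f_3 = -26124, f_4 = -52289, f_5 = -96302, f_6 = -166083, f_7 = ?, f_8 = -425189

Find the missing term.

-271616

Using the first 7 terms:
D1: -3101  -7173  -14413  -26165  -44013  -69781
D2: -4072  -7240  -11752  -17848  -25768
D3: -3168  -4512  -6096  -7920
D4: -1344  -1584  -1824
D5: -240  -240
Constant fifth difference = -240.
Extend forward: -1824 − 240 = -2064;  -7920 − 2064 = -9984;  -25768 − 9984 = -35752;  -69781 − 35752 = -105533;  -166083 − 105533 = -271616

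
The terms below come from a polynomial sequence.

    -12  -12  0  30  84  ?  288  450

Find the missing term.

Using the first 5 terms:
First differences: 0  12  30  54
Second differences: 12  18  24
Third differences: 6  6
Constant third difference = 6.
Extend forward: 24 + 6 = 30;  54 + 30 = 84;  84 + 84 = 168

168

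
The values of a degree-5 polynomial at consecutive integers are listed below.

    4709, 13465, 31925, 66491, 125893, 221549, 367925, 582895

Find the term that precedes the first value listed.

1223

First differences: 8756  18460  34566  59402  95656  146376  214970
Second differences: 9704  16106  24836  36254  50720  68594
Third differences: 6402  8730  11418  14466  17874
Fourth differences: 2328  2688  3048  3408
Fifth differences: 360  360  360
The fifth differences are constant at 360.
Work back: 2328 − 360 = 1968;  6402 − 1968 = 4434;  9704 − 4434 = 5270;  8756 − 5270 = 3486;  4709 − 3486 = 1223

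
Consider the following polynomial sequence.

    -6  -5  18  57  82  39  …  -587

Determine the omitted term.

Using the first 6 terms:
Δ: 1, 23, 39, 25, -43
Δ²: 22, 16, -14, -68
Δ³: -6, -30, -54
Δ⁴: -24, -24
Constant fourth difference = -24.
Extend forward: -54 − 24 = -78;  -68 − 78 = -146;  -43 − 146 = -189;  39 − 189 = -150

-150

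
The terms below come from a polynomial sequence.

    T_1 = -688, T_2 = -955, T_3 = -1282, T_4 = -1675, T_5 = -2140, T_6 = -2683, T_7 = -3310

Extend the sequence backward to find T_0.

Δ: -267  -327  -393  -465  -543  -627
Δ²: -60  -66  -72  -78  -84
Δ³: -6  -6  -6  -6
The third differences are constant at -6.
Work back: -60 + 6 = -54;  -267 + 54 = -213;  -688 + 213 = -475

-475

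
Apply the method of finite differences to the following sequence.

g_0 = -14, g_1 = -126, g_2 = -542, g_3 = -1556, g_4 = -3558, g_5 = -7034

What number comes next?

-112 , -416 , -1014 , -2002 , -3476
-304 , -598 , -988 , -1474
-294 , -390 , -486
-96 , -96
Fourth differences constant at -96.
-486 − 96 = -582;  -1474 − 582 = -2056;  -3476 − 2056 = -5532;  -7034 − 5532 = -12566

-12566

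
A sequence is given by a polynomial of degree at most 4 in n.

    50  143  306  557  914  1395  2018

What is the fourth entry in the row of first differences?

357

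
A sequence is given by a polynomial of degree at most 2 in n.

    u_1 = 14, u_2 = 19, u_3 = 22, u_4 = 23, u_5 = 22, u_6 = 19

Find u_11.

-26

Δ: 5, 3, 1, -1, -3
Δ²: -2, -2, -2, -2
Second differences constant at -2.
-3 − 2 = -5;  19 − 5 = 14
-5 − 2 = -7;  14 − 7 = 7
-7 − 2 = -9;  7 − 9 = -2
-9 − 2 = -11;  -2 − 11 = -13
-11 − 2 = -13;  -13 − 13 = -26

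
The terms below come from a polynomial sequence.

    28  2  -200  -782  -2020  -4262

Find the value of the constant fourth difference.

-72

Δ: -26, -202, -582, -1238, -2242
Δ²: -176, -380, -656, -1004
Δ³: -204, -276, -348
Δ⁴: -72, -72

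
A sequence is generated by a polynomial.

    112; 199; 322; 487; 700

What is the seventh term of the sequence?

87  123  165  213
36  42  48
6  6
Third differences constant at 6.
48 + 6 = 54;  213 + 54 = 267;  700 + 267 = 967
54 + 6 = 60;  267 + 60 = 327;  967 + 327 = 1294

1294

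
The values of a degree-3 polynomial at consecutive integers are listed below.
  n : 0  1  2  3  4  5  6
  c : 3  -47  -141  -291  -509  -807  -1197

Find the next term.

-50, -94, -150, -218, -298, -390
-44, -56, -68, -80, -92
-12, -12, -12, -12
Third differences constant at -12.
-92 − 12 = -104;  -390 − 104 = -494;  -1197 − 494 = -1691

-1691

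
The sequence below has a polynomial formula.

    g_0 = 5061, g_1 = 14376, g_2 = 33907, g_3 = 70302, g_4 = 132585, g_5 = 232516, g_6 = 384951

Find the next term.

608202

9315, 19531, 36395, 62283, 99931, 152435
10216, 16864, 25888, 37648, 52504
6648, 9024, 11760, 14856
2376, 2736, 3096
360, 360
Fifth differences constant at 360.
3096 + 360 = 3456;  14856 + 3456 = 18312;  52504 + 18312 = 70816;  152435 + 70816 = 223251;  384951 + 223251 = 608202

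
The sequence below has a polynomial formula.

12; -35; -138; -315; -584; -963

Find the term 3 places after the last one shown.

-2940

D1: -47 , -103 , -177 , -269 , -379
D2: -56 , -74 , -92 , -110
D3: -18 , -18 , -18
The third differences are constant (-18).
-110 − 18 = -128;  -379 − 128 = -507;  -963 − 507 = -1470
-128 − 18 = -146;  -507 − 146 = -653;  -1470 − 653 = -2123
-146 − 18 = -164;  -653 − 164 = -817;  -2123 − 817 = -2940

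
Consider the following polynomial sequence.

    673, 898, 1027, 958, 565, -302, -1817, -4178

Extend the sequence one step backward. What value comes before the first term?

430

D1: 225, 129, -69, -393, -867, -1515, -2361
D2: -96, -198, -324, -474, -648, -846
D3: -102, -126, -150, -174, -198
D4: -24, -24, -24, -24
The fourth differences are constant at -24.
Work back: -102 + 24 = -78;  -96 + 78 = -18;  225 + 18 = 243;  673 − 243 = 430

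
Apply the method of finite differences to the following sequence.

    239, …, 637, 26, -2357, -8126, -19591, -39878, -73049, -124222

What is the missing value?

514

Using the last 8 terms:
Δ: -611, -2383, -5769, -11465, -20287, -33171, -51173
Δ²: -1772, -3386, -5696, -8822, -12884, -18002
Δ³: -1614, -2310, -3126, -4062, -5118
Δ⁴: -696, -816, -936, -1056
Δ⁵: -120, -120, -120
Constant fifth difference = -120.
Extend backward: -696 + 120 = -576;  -1614 + 576 = -1038;  -1772 + 1038 = -734;  -611 + 734 = 123;  637 − 123 = 514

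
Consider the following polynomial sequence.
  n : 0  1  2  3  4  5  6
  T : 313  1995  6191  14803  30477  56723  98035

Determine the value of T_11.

771875

1682, 4196, 8612, 15674, 26246, 41312
2514, 4416, 7062, 10572, 15066
1902, 2646, 3510, 4494
744, 864, 984
120, 120
Constant fifth difference = 120, so extend:
984 + 120 = 1104;  4494 + 1104 = 5598;  15066 + 5598 = 20664;  41312 + 20664 = 61976;  98035 + 61976 = 160011
1104 + 120 = 1224;  5598 + 1224 = 6822;  20664 + 6822 = 27486;  61976 + 27486 = 89462;  160011 + 89462 = 249473
1224 + 120 = 1344;  6822 + 1344 = 8166;  27486 + 8166 = 35652;  89462 + 35652 = 125114;  249473 + 125114 = 374587
1344 + 120 = 1464;  8166 + 1464 = 9630;  35652 + 9630 = 45282;  125114 + 45282 = 170396;  374587 + 170396 = 544983
1464 + 120 = 1584;  9630 + 1584 = 11214;  45282 + 11214 = 56496;  170396 + 56496 = 226892;  544983 + 226892 = 771875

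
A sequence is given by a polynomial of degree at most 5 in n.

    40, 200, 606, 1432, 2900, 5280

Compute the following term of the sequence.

8890

Δ: 160, 406, 826, 1468, 2380
Δ²: 246, 420, 642, 912
Δ³: 174, 222, 270
Δ⁴: 48, 48
The fourth differences are constant (48).
270 + 48 = 318;  912 + 318 = 1230;  2380 + 1230 = 3610;  5280 + 3610 = 8890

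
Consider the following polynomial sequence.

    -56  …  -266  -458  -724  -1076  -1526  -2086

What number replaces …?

-136

Using the last 6 terms:
D1: -192  -266  -352  -450  -560
D2: -74  -86  -98  -110
D3: -12  -12  -12
Constant third difference = -12.
Extend backward: -74 + 12 = -62;  -192 + 62 = -130;  -266 + 130 = -136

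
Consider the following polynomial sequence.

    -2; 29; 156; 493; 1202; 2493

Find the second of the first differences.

Δ: 31, 127, 337, 709, 1291
Δ²: 96, 210, 372, 582
Δ³: 114, 162, 210
Δ⁴: 48, 48

127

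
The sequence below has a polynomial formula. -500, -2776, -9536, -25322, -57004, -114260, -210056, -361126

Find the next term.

-588452

D1: -2276, -6760, -15786, -31682, -57256, -95796, -151070
D2: -4484, -9026, -15896, -25574, -38540, -55274
D3: -4542, -6870, -9678, -12966, -16734
D4: -2328, -2808, -3288, -3768
D5: -480, -480, -480
The fifth differences are constant (-480).
-3768 − 480 = -4248;  -16734 − 4248 = -20982;  -55274 − 20982 = -76256;  -151070 − 76256 = -227326;  -361126 − 227326 = -588452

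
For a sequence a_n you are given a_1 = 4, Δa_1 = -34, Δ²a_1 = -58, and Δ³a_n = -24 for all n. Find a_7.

-1550

Build the table forward from the leading diagonal:
Δ³: -24  -24  -24  -24  -24  -24  -24
Δ²: -58  -82  -106  -130  -154  -178  -202
Δ: -34  -92  -174  -280  -410  -564  -742
a: 4  -30  -122  -296  -576  -986  -1550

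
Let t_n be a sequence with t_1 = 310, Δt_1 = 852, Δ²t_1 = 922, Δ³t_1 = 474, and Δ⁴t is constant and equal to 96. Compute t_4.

Build the table forward from the leading diagonal:
Fourth differences: 96, 96, 96, 96
Third differences: 474, 570, 666, 762
Second differences: 922, 1396, 1966, 2632
First differences: 852, 1774, 3170, 5136
t: 310, 1162, 2936, 6106

6106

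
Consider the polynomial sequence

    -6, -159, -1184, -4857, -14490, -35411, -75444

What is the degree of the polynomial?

First differences: -153, -1025, -3673, -9633, -20921, -40033
Second differences: -872, -2648, -5960, -11288, -19112
Third differences: -1776, -3312, -5328, -7824
Fourth differences: -1536, -2016, -2496
Fifth differences: -480, -480
The fifth differences are constant, so the polynomial has degree 5.

5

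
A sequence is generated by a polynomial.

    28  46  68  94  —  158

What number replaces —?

Using the first 4 terms:
First differences: 18  22  26
Second differences: 4  4
Constant second difference = 4.
Extend forward: 26 + 4 = 30;  94 + 30 = 124

124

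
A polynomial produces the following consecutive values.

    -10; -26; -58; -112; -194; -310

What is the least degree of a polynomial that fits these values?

Δ: -16, -32, -54, -82, -116
Δ²: -16, -22, -28, -34
Δ³: -6, -6, -6
The third differences are constant, so the polynomial has degree 3.

3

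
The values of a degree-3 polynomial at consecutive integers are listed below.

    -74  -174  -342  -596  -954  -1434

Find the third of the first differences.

-254

First differences: -100, -168, -254, -358, -480
Second differences: -68, -86, -104, -122
Third differences: -18, -18, -18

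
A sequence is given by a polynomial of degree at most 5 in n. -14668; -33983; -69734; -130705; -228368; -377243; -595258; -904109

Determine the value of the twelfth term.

-19315, -35751, -60971, -97663, -148875, -218015, -308851
-16436, -25220, -36692, -51212, -69140, -90836
-8784, -11472, -14520, -17928, -21696
-2688, -3048, -3408, -3768
-360, -360, -360
Constant fifth difference = -360, so extend:
-3768 − 360 = -4128;  -21696 − 4128 = -25824;  -90836 − 25824 = -116660;  -308851 − 116660 = -425511;  -904109 − 425511 = -1329620
-4128 − 360 = -4488;  -25824 − 4488 = -30312;  -116660 − 30312 = -146972;  -425511 − 146972 = -572483;  -1329620 − 572483 = -1902103
-4488 − 360 = -4848;  -30312 − 4848 = -35160;  -146972 − 35160 = -182132;  -572483 − 182132 = -754615;  -1902103 − 754615 = -2656718
-4848 − 360 = -5208;  -35160 − 5208 = -40368;  -182132 − 40368 = -222500;  -754615 − 222500 = -977115;  -2656718 − 977115 = -3633833

-3633833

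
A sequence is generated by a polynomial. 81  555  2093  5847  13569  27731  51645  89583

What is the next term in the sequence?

Δ: 474, 1538, 3754, 7722, 14162, 23914, 37938
Δ²: 1064, 2216, 3968, 6440, 9752, 14024
Δ³: 1152, 1752, 2472, 3312, 4272
Δ⁴: 600, 720, 840, 960
Δ⁵: 120, 120, 120
Fifth differences constant at 120.
960 + 120 = 1080;  4272 + 1080 = 5352;  14024 + 5352 = 19376;  37938 + 19376 = 57314;  89583 + 57314 = 146897

146897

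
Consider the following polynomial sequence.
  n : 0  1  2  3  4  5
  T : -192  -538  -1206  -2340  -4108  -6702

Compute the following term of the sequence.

-346, -668, -1134, -1768, -2594
-322, -466, -634, -826
-144, -168, -192
-24, -24
Fourth differences constant at -24.
-192 − 24 = -216;  -826 − 216 = -1042;  -2594 − 1042 = -3636;  -6702 − 3636 = -10338

-10338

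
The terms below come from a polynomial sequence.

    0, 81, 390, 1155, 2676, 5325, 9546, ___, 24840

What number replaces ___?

15855

Using the first 7 terms:
First differences: 81  309  765  1521  2649  4221
Second differences: 228  456  756  1128  1572
Third differences: 228  300  372  444
Fourth differences: 72  72  72
Constant fourth difference = 72.
Extend forward: 444 + 72 = 516;  1572 + 516 = 2088;  4221 + 2088 = 6309;  9546 + 6309 = 15855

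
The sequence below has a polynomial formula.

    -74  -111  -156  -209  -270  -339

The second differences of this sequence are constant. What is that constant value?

First differences: -37, -45, -53, -61, -69
Second differences: -8, -8, -8, -8

-8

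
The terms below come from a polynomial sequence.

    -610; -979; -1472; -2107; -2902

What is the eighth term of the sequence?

Δ: -369  -493  -635  -795
Δ²: -124  -142  -160
Δ³: -18  -18
Third differences constant at -18.
-160 − 18 = -178;  -795 − 178 = -973;  -2902 − 973 = -3875
-178 − 18 = -196;  -973 − 196 = -1169;  -3875 − 1169 = -5044
-196 − 18 = -214;  -1169 − 214 = -1383;  -5044 − 1383 = -6427

-6427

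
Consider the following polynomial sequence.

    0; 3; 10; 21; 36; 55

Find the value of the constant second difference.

4

D1: 3, 7, 11, 15, 19
D2: 4, 4, 4, 4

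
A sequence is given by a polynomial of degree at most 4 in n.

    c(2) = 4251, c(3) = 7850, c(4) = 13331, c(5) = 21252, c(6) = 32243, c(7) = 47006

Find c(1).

2048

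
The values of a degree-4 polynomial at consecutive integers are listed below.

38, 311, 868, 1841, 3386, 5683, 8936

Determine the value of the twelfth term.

273, 557, 973, 1545, 2297, 3253
284, 416, 572, 752, 956
132, 156, 180, 204
24, 24, 24
The fourth differences are constant (24).
204 + 24 = 228;  956 + 228 = 1184;  3253 + 1184 = 4437;  8936 + 4437 = 13373
228 + 24 = 252;  1184 + 252 = 1436;  4437 + 1436 = 5873;  13373 + 5873 = 19246
252 + 24 = 276;  1436 + 276 = 1712;  5873 + 1712 = 7585;  19246 + 7585 = 26831
276 + 24 = 300;  1712 + 300 = 2012;  7585 + 2012 = 9597;  26831 + 9597 = 36428
300 + 24 = 324;  2012 + 324 = 2336;  9597 + 2336 = 11933;  36428 + 11933 = 48361

48361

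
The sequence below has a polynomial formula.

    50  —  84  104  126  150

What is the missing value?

66

Using the last 4 terms:
20  22  24
2  2
Constant second difference = 2.
Extend backward: 20 − 2 = 18;  84 − 18 = 66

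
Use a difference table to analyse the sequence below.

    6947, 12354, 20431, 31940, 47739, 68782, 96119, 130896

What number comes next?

First differences: 5407, 8077, 11509, 15799, 21043, 27337, 34777
Second differences: 2670, 3432, 4290, 5244, 6294, 7440
Third differences: 762, 858, 954, 1050, 1146
Fourth differences: 96, 96, 96, 96
Fourth differences constant at 96.
1146 + 96 = 1242;  7440 + 1242 = 8682;  34777 + 8682 = 43459;  130896 + 43459 = 174355

174355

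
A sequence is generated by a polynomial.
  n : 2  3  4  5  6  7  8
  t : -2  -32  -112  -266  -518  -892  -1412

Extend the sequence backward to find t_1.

-30  -80  -154  -252  -374  -520
-50  -74  -98  -122  -146
-24  -24  -24  -24
The third differences are constant at -24.
Work back: -50 + 24 = -26;  -30 + 26 = -4;  -2 + 4 = 2

2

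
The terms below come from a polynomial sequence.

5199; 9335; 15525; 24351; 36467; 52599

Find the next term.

73545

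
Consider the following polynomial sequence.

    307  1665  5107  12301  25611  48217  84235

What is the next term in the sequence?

138837

First differences: 1358 , 3442 , 7194 , 13310 , 22606 , 36018
Second differences: 2084 , 3752 , 6116 , 9296 , 13412
Third differences: 1668 , 2364 , 3180 , 4116
Fourth differences: 696 , 816 , 936
Fifth differences: 120 , 120
Fifth differences constant at 120.
936 + 120 = 1056;  4116 + 1056 = 5172;  13412 + 5172 = 18584;  36018 + 18584 = 54602;  84235 + 54602 = 138837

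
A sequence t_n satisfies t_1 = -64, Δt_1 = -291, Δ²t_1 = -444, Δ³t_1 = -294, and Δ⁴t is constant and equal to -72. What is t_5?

-5140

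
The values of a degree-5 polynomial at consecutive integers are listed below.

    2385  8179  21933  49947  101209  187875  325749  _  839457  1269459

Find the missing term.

Using the first 7 terms:
D1: 5794, 13754, 28014, 51262, 86666, 137874
D2: 7960, 14260, 23248, 35404, 51208
D3: 6300, 8988, 12156, 15804
D4: 2688, 3168, 3648
D5: 480, 480
Constant fifth difference = 480.
Extend forward: 3648 + 480 = 4128;  15804 + 4128 = 19932;  51208 + 19932 = 71140;  137874 + 71140 = 209014;  325749 + 209014 = 534763

534763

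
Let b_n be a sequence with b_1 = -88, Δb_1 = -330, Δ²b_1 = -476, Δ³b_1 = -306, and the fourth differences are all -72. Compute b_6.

-9918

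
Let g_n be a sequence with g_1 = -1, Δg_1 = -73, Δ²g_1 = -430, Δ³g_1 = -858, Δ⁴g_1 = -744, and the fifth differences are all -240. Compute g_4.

Build the table forward from the leading diagonal:
D5: -240, -240, -240, -240
D4: -744, -984, -1224, -1464
D3: -858, -1602, -2586, -3810
D2: -430, -1288, -2890, -5476
D1: -73, -503, -1791, -4681
g: -1, -74, -577, -2368

-2368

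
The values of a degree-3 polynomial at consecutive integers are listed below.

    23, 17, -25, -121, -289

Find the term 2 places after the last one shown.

-913

D1: -6  -42  -96  -168
D2: -36  -54  -72
D3: -18  -18
Constant third difference = -18, so extend:
-72 − 18 = -90;  -168 − 90 = -258;  -289 − 258 = -547
-90 − 18 = -108;  -258 − 108 = -366;  -547 − 366 = -913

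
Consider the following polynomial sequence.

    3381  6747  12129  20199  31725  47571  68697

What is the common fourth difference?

D1: 3366, 5382, 8070, 11526, 15846, 21126
D2: 2016, 2688, 3456, 4320, 5280
D3: 672, 768, 864, 960
D4: 96, 96, 96

96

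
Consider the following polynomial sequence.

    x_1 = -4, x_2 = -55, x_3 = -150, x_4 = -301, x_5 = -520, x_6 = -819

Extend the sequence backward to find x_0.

D1: -51  -95  -151  -219  -299
D2: -44  -56  -68  -80
D3: -12  -12  -12
The third differences are constant at -12.
Work back: -44 + 12 = -32;  -51 + 32 = -19;  -4 + 19 = 15

15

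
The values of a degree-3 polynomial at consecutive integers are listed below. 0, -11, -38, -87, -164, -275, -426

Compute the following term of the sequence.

First differences: -11  -27  -49  -77  -111  -151
Second differences: -16  -22  -28  -34  -40
Third differences: -6  -6  -6  -6
Constant third difference = -6, so extend:
-40 − 6 = -46;  -151 − 46 = -197;  -426 − 197 = -623

-623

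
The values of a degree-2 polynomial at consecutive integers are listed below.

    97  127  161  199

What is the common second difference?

4

First differences: 30, 34, 38
Second differences: 4, 4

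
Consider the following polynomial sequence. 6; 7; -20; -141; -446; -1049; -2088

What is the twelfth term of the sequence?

-20333

First differences: 1, -27, -121, -305, -603, -1039
Second differences: -28, -94, -184, -298, -436
Third differences: -66, -90, -114, -138
Fourth differences: -24, -24, -24
Constant fourth difference = -24, so extend:
-138 − 24 = -162;  -436 − 162 = -598;  -1039 − 598 = -1637;  -2088 − 1637 = -3725
-162 − 24 = -186;  -598 − 186 = -784;  -1637 − 784 = -2421;  -3725 − 2421 = -6146
-186 − 24 = -210;  -784 − 210 = -994;  -2421 − 994 = -3415;  -6146 − 3415 = -9561
-210 − 24 = -234;  -994 − 234 = -1228;  -3415 − 1228 = -4643;  -9561 − 4643 = -14204
-234 − 24 = -258;  -1228 − 258 = -1486;  -4643 − 1486 = -6129;  -14204 − 6129 = -20333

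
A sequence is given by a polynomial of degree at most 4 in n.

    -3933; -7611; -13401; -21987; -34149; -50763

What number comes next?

-72801

First differences: -3678, -5790, -8586, -12162, -16614
Second differences: -2112, -2796, -3576, -4452
Third differences: -684, -780, -876
Fourth differences: -96, -96
Constant fourth difference = -96, so extend:
-876 − 96 = -972;  -4452 − 972 = -5424;  -16614 − 5424 = -22038;  -50763 − 22038 = -72801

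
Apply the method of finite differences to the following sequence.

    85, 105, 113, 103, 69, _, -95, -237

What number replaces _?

Using the first 5 terms:
Δ: 20  8  -10  -34
Δ²: -12  -18  -24
Δ³: -6  -6
Constant third difference = -6.
Extend forward: -24 − 6 = -30;  -34 − 30 = -64;  69 − 64 = 5

5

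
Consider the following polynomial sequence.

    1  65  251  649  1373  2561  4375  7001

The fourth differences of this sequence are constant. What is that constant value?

24

First differences: 64, 186, 398, 724, 1188, 1814, 2626
Second differences: 122, 212, 326, 464, 626, 812
Third differences: 90, 114, 138, 162, 186
Fourth differences: 24, 24, 24, 24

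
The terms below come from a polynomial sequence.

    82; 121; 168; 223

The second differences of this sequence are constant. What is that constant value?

Δ: 39, 47, 55
Δ²: 8, 8

8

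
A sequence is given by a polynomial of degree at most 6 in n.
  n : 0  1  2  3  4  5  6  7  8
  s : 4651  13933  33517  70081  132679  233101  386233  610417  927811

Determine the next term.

9282  19584  36564  62598  100422  153132  224184  317394
10302  16980  26034  37824  52710  71052  93210
6678  9054  11790  14886  18342  22158
2376  2736  3096  3456  3816
360  360  360  360
The fifth differences are constant (360).
3816 + 360 = 4176;  22158 + 4176 = 26334;  93210 + 26334 = 119544;  317394 + 119544 = 436938;  927811 + 436938 = 1364749

1364749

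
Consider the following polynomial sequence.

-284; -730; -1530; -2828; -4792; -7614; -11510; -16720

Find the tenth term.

-32162

D1: -446  -800  -1298  -1964  -2822  -3896  -5210
D2: -354  -498  -666  -858  -1074  -1314
D3: -144  -168  -192  -216  -240
D4: -24  -24  -24  -24
Fourth differences constant at -24.
-240 − 24 = -264;  -1314 − 264 = -1578;  -5210 − 1578 = -6788;  -16720 − 6788 = -23508
-264 − 24 = -288;  -1578 − 288 = -1866;  -6788 − 1866 = -8654;  -23508 − 8654 = -32162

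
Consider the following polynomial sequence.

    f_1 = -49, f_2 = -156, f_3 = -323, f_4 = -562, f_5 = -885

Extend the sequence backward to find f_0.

10

-107  -167  -239  -323
-60  -72  -84
-12  -12
The third differences are constant at -12.
Work back: -60 + 12 = -48;  -107 + 48 = -59;  -49 + 59 = 10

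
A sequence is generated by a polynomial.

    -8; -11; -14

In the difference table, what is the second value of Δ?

-3

D1: -3, -3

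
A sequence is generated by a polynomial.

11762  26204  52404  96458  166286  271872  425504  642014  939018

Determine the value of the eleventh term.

Δ: 14442, 26200, 44054, 69828, 105586, 153632, 216510, 297004
Δ²: 11758, 17854, 25774, 35758, 48046, 62878, 80494
Δ³: 6096, 7920, 9984, 12288, 14832, 17616
Δ⁴: 1824, 2064, 2304, 2544, 2784
Δ⁵: 240, 240, 240, 240
Constant fifth difference = 240, so extend:
2784 + 240 = 3024;  17616 + 3024 = 20640;  80494 + 20640 = 101134;  297004 + 101134 = 398138;  939018 + 398138 = 1337156
3024 + 240 = 3264;  20640 + 3264 = 23904;  101134 + 23904 = 125038;  398138 + 125038 = 523176;  1337156 + 523176 = 1860332

1860332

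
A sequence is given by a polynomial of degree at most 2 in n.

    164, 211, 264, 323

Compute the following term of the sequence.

D1: 47  53  59
D2: 6  6
Constant second difference = 6, so extend:
59 + 6 = 65;  323 + 65 = 388

388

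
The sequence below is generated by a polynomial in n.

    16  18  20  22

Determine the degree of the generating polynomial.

1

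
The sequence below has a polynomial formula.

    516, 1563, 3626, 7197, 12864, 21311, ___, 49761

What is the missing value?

33318

Using the first 6 terms:
1047, 2063, 3571, 5667, 8447
1016, 1508, 2096, 2780
492, 588, 684
96, 96
Constant fourth difference = 96.
Extend forward: 684 + 96 = 780;  2780 + 780 = 3560;  8447 + 3560 = 12007;  21311 + 12007 = 33318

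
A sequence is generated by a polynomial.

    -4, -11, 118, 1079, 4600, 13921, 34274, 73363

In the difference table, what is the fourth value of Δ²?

D1: -7, 129, 961, 3521, 9321, 20353, 39089
D2: 136, 832, 2560, 5800, 11032, 18736
D3: 696, 1728, 3240, 5232, 7704
D4: 1032, 1512, 1992, 2472
D5: 480, 480, 480

5800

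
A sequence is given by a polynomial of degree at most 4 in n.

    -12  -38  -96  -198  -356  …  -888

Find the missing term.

-582

Using the first 5 terms:
First differences: -26  -58  -102  -158
Second differences: -32  -44  -56
Third differences: -12  -12
Constant third difference = -12.
Extend forward: -56 − 12 = -68;  -158 − 68 = -226;  -356 − 226 = -582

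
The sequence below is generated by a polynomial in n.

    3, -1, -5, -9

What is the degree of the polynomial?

Δ: -4, -4, -4
The first differences are constant, so the polynomial has degree 1.

1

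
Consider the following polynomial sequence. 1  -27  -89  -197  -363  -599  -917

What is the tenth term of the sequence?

Δ: -28, -62, -108, -166, -236, -318
Δ²: -34, -46, -58, -70, -82
Δ³: -12, -12, -12, -12
Constant third difference = -12, so extend:
-82 − 12 = -94;  -318 − 94 = -412;  -917 − 412 = -1329
-94 − 12 = -106;  -412 − 106 = -518;  -1329 − 518 = -1847
-106 − 12 = -118;  -518 − 118 = -636;  -1847 − 636 = -2483

-2483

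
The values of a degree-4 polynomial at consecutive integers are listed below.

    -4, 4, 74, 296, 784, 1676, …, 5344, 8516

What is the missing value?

Using the first 6 terms:
D1: 8, 70, 222, 488, 892
D2: 62, 152, 266, 404
D3: 90, 114, 138
D4: 24, 24
Constant fourth difference = 24.
Extend forward: 138 + 24 = 162;  404 + 162 = 566;  892 + 566 = 1458;  1676 + 1458 = 3134

3134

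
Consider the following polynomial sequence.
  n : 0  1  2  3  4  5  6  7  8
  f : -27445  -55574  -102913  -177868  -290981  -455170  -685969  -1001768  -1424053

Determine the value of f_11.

First differences: -28129  -47339  -74955  -113113  -164189  -230799  -315799  -422285
Second differences: -19210  -27616  -38158  -51076  -66610  -85000  -106486
Third differences: -8406  -10542  -12918  -15534  -18390  -21486
Fourth differences: -2136  -2376  -2616  -2856  -3096
Fifth differences: -240  -240  -240  -240
Constant fifth difference = -240, so extend:
-3096 − 240 = -3336;  -21486 − 3336 = -24822;  -106486 − 24822 = -131308;  -422285 − 131308 = -553593;  -1424053 − 553593 = -1977646
-3336 − 240 = -3576;  -24822 − 3576 = -28398;  -131308 − 28398 = -159706;  -553593 − 159706 = -713299;  -1977646 − 713299 = -2690945
-3576 − 240 = -3816;  -28398 − 3816 = -32214;  -159706 − 32214 = -191920;  -713299 − 191920 = -905219;  -2690945 − 905219 = -3596164

-3596164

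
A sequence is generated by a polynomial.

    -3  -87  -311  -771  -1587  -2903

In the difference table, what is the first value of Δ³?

Δ: -84, -224, -460, -816, -1316
Δ²: -140, -236, -356, -500
Δ³: -96, -120, -144
Δ⁴: -24, -24

-96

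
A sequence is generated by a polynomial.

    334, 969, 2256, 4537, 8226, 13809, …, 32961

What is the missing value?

21844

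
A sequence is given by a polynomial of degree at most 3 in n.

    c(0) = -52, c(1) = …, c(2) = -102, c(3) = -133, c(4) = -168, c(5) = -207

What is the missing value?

-75

Using the last 4 terms:
D1: -31  -35  -39
D2: -4  -4
Constant second difference = -4.
Extend backward: -31 + 4 = -27;  -102 + 27 = -75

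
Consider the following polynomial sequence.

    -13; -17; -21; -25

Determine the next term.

Δ: -4  -4  -4
The first differences are constant (-4).
-25 − 4 = -29

-29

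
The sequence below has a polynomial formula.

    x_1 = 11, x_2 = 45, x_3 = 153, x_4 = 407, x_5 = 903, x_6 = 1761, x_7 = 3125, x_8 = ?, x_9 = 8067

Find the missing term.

5163

Using the first 7 terms:
First differences: 34, 108, 254, 496, 858, 1364
Second differences: 74, 146, 242, 362, 506
Third differences: 72, 96, 120, 144
Fourth differences: 24, 24, 24
Constant fourth difference = 24.
Extend forward: 144 + 24 = 168;  506 + 168 = 674;  1364 + 674 = 2038;  3125 + 2038 = 5163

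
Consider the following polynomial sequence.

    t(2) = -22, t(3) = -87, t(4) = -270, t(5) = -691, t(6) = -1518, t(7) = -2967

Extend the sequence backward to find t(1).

D1: -65  -183  -421  -827  -1449
D2: -118  -238  -406  -622
D3: -120  -168  -216
D4: -48  -48
The fourth differences are constant at -48.
Work back: -120 + 48 = -72;  -118 + 72 = -46;  -65 + 46 = -19;  -22 + 19 = -3

-3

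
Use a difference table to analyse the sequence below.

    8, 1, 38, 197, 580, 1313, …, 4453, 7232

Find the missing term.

2546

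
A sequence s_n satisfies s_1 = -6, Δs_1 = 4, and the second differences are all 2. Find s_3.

Build the table forward from the leading diagonal:
D2: 2  2  2
D1: 4  6  8
s: -6  -2  4

4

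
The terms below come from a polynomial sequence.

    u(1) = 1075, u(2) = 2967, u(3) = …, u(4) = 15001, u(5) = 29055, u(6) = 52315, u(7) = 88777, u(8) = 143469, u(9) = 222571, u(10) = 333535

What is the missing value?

Using the last 7 terms:
First differences: 14054, 23260, 36462, 54692, 79102, 110964
Second differences: 9206, 13202, 18230, 24410, 31862
Third differences: 3996, 5028, 6180, 7452
Fourth differences: 1032, 1152, 1272
Fifth differences: 120, 120
Constant fifth difference = 120.
Extend backward: 1032 − 120 = 912;  3996 − 912 = 3084;  9206 − 3084 = 6122;  14054 − 6122 = 7932;  15001 − 7932 = 7069

7069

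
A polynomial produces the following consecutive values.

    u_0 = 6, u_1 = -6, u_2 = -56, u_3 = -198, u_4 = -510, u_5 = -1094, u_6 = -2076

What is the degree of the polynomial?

4

D1: -12, -50, -142, -312, -584, -982
D2: -38, -92, -170, -272, -398
D3: -54, -78, -102, -126
D4: -24, -24, -24
The fourth differences are constant, so the polynomial has degree 4.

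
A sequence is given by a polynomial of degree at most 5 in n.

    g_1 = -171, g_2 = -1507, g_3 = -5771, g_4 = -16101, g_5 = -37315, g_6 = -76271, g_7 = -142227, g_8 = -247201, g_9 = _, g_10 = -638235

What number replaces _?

Using the first 8 terms:
-1336, -4264, -10330, -21214, -38956, -65956, -104974
-2928, -6066, -10884, -17742, -27000, -39018
-3138, -4818, -6858, -9258, -12018
-1680, -2040, -2400, -2760
-360, -360, -360
Constant fifth difference = -360.
Extend forward: -2760 − 360 = -3120;  -12018 − 3120 = -15138;  -39018 − 15138 = -54156;  -104974 − 54156 = -159130;  -247201 − 159130 = -406331

-406331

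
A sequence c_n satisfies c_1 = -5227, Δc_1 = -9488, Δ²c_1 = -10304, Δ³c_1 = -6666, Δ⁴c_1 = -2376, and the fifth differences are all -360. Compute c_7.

Build the table forward from the leading diagonal:
Δ⁵: -360  -360  -360  -360  -360  -360  -360
Δ⁴: -2376  -2736  -3096  -3456  -3816  -4176  -4536
Δ³: -6666  -9042  -11778  -14874  -18330  -22146  -26322
Δ²: -10304  -16970  -26012  -37790  -52664  -70994  -93140
Δ: -9488  -19792  -36762  -62774  -100564  -153228  -224222
c: -5227  -14715  -34507  -71269  -134043  -234607  -387835

-387835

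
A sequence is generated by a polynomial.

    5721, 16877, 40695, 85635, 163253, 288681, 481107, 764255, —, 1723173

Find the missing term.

1166865

Using the first 8 terms:
First differences: 11156  23818  44940  77618  125428  192426  283148
Second differences: 12662  21122  32678  47810  66998  90722
Third differences: 8460  11556  15132  19188  23724
Fourth differences: 3096  3576  4056  4536
Fifth differences: 480  480  480
Constant fifth difference = 480.
Extend forward: 4536 + 480 = 5016;  23724 + 5016 = 28740;  90722 + 28740 = 119462;  283148 + 119462 = 402610;  764255 + 402610 = 1166865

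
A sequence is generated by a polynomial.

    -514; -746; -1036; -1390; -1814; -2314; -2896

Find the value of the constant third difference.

First differences: -232, -290, -354, -424, -500, -582
Second differences: -58, -64, -70, -76, -82
Third differences: -6, -6, -6, -6

-6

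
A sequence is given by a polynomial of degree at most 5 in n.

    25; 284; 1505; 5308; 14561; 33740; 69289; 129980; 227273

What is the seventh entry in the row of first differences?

60691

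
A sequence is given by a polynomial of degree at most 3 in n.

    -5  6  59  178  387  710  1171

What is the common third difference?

24

Δ: 11, 53, 119, 209, 323, 461
Δ²: 42, 66, 90, 114, 138
Δ³: 24, 24, 24, 24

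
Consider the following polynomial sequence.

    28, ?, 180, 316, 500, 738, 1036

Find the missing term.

86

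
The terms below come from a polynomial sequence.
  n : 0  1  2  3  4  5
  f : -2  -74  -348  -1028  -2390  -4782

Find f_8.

-22698

-72, -274, -680, -1362, -2392
-202, -406, -682, -1030
-204, -276, -348
-72, -72
The fourth differences are constant (-72).
-348 − 72 = -420;  -1030 − 420 = -1450;  -2392 − 1450 = -3842;  -4782 − 3842 = -8624
-420 − 72 = -492;  -1450 − 492 = -1942;  -3842 − 1942 = -5784;  -8624 − 5784 = -14408
-492 − 72 = -564;  -1942 − 564 = -2506;  -5784 − 2506 = -8290;  -14408 − 8290 = -22698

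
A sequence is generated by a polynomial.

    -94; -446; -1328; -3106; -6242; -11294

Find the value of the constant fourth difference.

First differences: -352, -882, -1778, -3136, -5052
Second differences: -530, -896, -1358, -1916
Third differences: -366, -462, -558
Fourth differences: -96, -96

-96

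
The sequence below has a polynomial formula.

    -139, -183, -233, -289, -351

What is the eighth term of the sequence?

-573

D1: -44  -50  -56  -62
D2: -6  -6  -6
Second differences constant at -6.
-62 − 6 = -68;  -351 − 68 = -419
-68 − 6 = -74;  -419 − 74 = -493
-74 − 6 = -80;  -493 − 80 = -573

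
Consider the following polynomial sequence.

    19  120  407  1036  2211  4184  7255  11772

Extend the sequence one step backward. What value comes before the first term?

First differences: 101, 287, 629, 1175, 1973, 3071, 4517
Second differences: 186, 342, 546, 798, 1098, 1446
Third differences: 156, 204, 252, 300, 348
Fourth differences: 48, 48, 48, 48
The fourth differences are constant at 48.
Work back: 156 − 48 = 108;  186 − 108 = 78;  101 − 78 = 23;  19 − 23 = -4

-4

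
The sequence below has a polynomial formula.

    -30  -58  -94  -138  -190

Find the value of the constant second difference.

-8

Δ: -28, -36, -44, -52
Δ²: -8, -8, -8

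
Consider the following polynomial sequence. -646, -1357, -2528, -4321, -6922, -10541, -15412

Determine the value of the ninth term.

-29966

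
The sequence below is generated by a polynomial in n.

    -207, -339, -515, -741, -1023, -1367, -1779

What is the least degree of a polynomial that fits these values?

3

-132, -176, -226, -282, -344, -412
-44, -50, -56, -62, -68
-6, -6, -6, -6
The third differences are constant, so the polynomial has degree 3.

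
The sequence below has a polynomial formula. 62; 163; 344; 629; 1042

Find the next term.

D1: 101, 181, 285, 413
D2: 80, 104, 128
D3: 24, 24
Constant third difference = 24, so extend:
128 + 24 = 152;  413 + 152 = 565;  1042 + 565 = 1607

1607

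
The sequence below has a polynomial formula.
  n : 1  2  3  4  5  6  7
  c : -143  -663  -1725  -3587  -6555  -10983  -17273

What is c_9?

First differences: -520 , -1062 , -1862 , -2968 , -4428 , -6290
Second differences: -542 , -800 , -1106 , -1460 , -1862
Third differences: -258 , -306 , -354 , -402
Fourth differences: -48 , -48 , -48
Constant fourth difference = -48, so extend:
-402 − 48 = -450;  -1862 − 450 = -2312;  -6290 − 2312 = -8602;  -17273 − 8602 = -25875
-450 − 48 = -498;  -2312 − 498 = -2810;  -8602 − 2810 = -11412;  -25875 − 11412 = -37287

-37287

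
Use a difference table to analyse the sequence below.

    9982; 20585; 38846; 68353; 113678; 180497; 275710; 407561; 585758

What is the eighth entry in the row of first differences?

D1: 10603, 18261, 29507, 45325, 66819, 95213, 131851, 178197
D2: 7658, 11246, 15818, 21494, 28394, 36638, 46346
D3: 3588, 4572, 5676, 6900, 8244, 9708
D4: 984, 1104, 1224, 1344, 1464
D5: 120, 120, 120, 120

178197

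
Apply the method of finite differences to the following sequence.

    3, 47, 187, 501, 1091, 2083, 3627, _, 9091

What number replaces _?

5897

Using the first 7 terms:
D1: 44, 140, 314, 590, 992, 1544
D2: 96, 174, 276, 402, 552
D3: 78, 102, 126, 150
D4: 24, 24, 24
Constant fourth difference = 24.
Extend forward: 150 + 24 = 174;  552 + 174 = 726;  1544 + 726 = 2270;  3627 + 2270 = 5897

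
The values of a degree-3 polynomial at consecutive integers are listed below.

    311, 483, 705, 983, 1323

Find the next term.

1731

D1: 172, 222, 278, 340
D2: 50, 56, 62
D3: 6, 6
Constant third difference = 6, so extend:
62 + 6 = 68;  340 + 68 = 408;  1323 + 408 = 1731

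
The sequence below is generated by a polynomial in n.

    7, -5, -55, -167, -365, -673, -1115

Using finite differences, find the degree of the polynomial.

First differences: -12, -50, -112, -198, -308, -442
Second differences: -38, -62, -86, -110, -134
Third differences: -24, -24, -24, -24
The third differences are constant, so the polynomial has degree 3.

3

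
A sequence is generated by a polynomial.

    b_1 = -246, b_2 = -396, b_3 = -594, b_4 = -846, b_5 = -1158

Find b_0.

Δ: -150, -198, -252, -312
Δ²: -48, -54, -60
Δ³: -6, -6
The third differences are constant at -6.
Work back: -48 + 6 = -42;  -150 + 42 = -108;  -246 + 108 = -138

-138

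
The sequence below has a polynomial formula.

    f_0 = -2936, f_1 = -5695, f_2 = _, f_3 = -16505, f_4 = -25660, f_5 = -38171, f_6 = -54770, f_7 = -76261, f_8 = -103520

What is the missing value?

-10046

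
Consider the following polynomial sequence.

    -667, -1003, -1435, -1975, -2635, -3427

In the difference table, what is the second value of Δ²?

D1: -336, -432, -540, -660, -792
D2: -96, -108, -120, -132
D3: -12, -12, -12

-108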